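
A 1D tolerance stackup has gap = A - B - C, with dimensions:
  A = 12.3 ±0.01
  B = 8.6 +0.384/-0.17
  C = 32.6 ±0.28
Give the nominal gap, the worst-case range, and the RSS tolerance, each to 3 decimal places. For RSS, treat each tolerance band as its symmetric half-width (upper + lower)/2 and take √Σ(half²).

nominal=-28.900 wc=[-29.574,-28.440] rss=0.394

Stack each dimension's contribution:
  +A: nom +12.300 → Σnom=12.300; wc +0.010/-0.010 → slack +0.010/-0.010; half-tol=0.010, Σhalf²=0.000100
  -B: nom -8.600 → Σnom=3.700; wc +0.170/-0.384 → slack +0.180/-0.394; half-tol=0.277, Σhalf²=0.076829
  -C: nom -32.600 → Σnom=-28.900; wc +0.280/-0.280 → slack +0.460/-0.674; half-tol=0.280, Σhalf²=0.155229
Nominal = -28.900. Worst-case = [-28.900 - 0.674, -28.900 + 0.460] = [-29.574, -28.440]. RSS = √0.155229 = 0.394.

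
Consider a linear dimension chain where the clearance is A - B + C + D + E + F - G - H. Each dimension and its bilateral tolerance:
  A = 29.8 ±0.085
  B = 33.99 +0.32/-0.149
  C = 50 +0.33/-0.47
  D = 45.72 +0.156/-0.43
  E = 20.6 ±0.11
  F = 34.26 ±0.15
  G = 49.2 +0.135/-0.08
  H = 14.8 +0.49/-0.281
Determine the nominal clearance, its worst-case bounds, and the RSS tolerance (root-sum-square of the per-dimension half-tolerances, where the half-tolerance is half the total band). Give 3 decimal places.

nominal=82.390 wc=[80.200,83.731] rss=0.709

Stack each dimension's contribution:
  +A: nom +29.800 → Σnom=29.800; wc +0.085/-0.085 → slack +0.085/-0.085; half-tol=0.085, Σhalf²=0.007225
  -B: nom -33.990 → Σnom=-4.190; wc +0.149/-0.320 → slack +0.234/-0.405; half-tol=0.234, Σhalf²=0.062215
  +C: nom +50.000 → Σnom=45.810; wc +0.330/-0.470 → slack +0.564/-0.875; half-tol=0.400, Σhalf²=0.222215
  +D: nom +45.720 → Σnom=91.530; wc +0.156/-0.430 → slack +0.720/-1.305; half-tol=0.293, Σhalf²=0.308064
  +E: nom +20.600 → Σnom=112.130; wc +0.110/-0.110 → slack +0.830/-1.415; half-tol=0.110, Σhalf²=0.320164
  +F: nom +34.260 → Σnom=146.390; wc +0.150/-0.150 → slack +0.980/-1.565; half-tol=0.150, Σhalf²=0.342664
  -G: nom -49.200 → Σnom=97.190; wc +0.080/-0.135 → slack +1.060/-1.700; half-tol=0.108, Σhalf²=0.354221
  -H: nom -14.800 → Σnom=82.390; wc +0.281/-0.490 → slack +1.341/-2.190; half-tol=0.386, Σhalf²=0.502831
Nominal = 82.390. Worst-case = [82.390 - 2.190, 82.390 + 1.341] = [80.200, 83.731]. RSS = √0.502831 = 0.709.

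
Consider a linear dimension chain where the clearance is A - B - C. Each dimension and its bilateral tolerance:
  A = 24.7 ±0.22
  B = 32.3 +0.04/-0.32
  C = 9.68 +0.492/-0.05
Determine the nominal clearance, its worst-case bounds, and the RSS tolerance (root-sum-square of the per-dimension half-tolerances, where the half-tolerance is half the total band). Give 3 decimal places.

nominal=-17.280 wc=[-18.032,-16.690] rss=0.393

Stack each dimension's contribution:
  +A: nom +24.700 → Σnom=24.700; wc +0.220/-0.220 → slack +0.220/-0.220; half-tol=0.220, Σhalf²=0.048400
  -B: nom -32.300 → Σnom=-7.600; wc +0.320/-0.040 → slack +0.540/-0.260; half-tol=0.180, Σhalf²=0.080800
  -C: nom -9.680 → Σnom=-17.280; wc +0.050/-0.492 → slack +0.590/-0.752; half-tol=0.271, Σhalf²=0.154241
Nominal = -17.280. Worst-case = [-17.280 - 0.752, -17.280 + 0.590] = [-18.032, -16.690]. RSS = √0.154241 = 0.393.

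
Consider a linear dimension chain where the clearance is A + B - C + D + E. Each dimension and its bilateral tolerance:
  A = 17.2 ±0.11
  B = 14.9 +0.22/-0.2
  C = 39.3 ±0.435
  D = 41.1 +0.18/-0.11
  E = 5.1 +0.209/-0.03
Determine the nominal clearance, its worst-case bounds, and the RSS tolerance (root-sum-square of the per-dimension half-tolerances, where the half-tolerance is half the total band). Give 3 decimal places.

nominal=39.000 wc=[38.115,40.154] rss=0.530

Stack each dimension's contribution:
  +A: nom +17.200 → Σnom=17.200; wc +0.110/-0.110 → slack +0.110/-0.110; half-tol=0.110, Σhalf²=0.012100
  +B: nom +14.900 → Σnom=32.100; wc +0.220/-0.200 → slack +0.330/-0.310; half-tol=0.210, Σhalf²=0.056200
  -C: nom -39.300 → Σnom=-7.200; wc +0.435/-0.435 → slack +0.765/-0.745; half-tol=0.435, Σhalf²=0.245425
  +D: nom +41.100 → Σnom=33.900; wc +0.180/-0.110 → slack +0.945/-0.855; half-tol=0.145, Σhalf²=0.266450
  +E: nom +5.100 → Σnom=39.000; wc +0.209/-0.030 → slack +1.154/-0.885; half-tol=0.119, Σhalf²=0.280730
Nominal = 39.000. Worst-case = [39.000 - 0.885, 39.000 + 1.154] = [38.115, 40.154]. RSS = √0.280730 = 0.530.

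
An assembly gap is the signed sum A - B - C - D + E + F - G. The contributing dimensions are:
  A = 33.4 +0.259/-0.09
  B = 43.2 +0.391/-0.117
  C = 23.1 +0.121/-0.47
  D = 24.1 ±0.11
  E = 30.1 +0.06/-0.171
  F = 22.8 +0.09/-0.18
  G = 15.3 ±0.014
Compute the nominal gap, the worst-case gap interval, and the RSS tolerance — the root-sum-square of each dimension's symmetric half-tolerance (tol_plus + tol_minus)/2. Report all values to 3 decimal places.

Stack each dimension's contribution:
  +A: nom +33.400 → Σnom=33.400; wc +0.259/-0.090 → slack +0.259/-0.090; half-tol=0.174, Σhalf²=0.030450
  -B: nom -43.200 → Σnom=-9.800; wc +0.117/-0.391 → slack +0.376/-0.481; half-tol=0.254, Σhalf²=0.094966
  -C: nom -23.100 → Σnom=-32.900; wc +0.470/-0.121 → slack +0.846/-0.602; half-tol=0.295, Σhalf²=0.182286
  -D: nom -24.100 → Σnom=-57.000; wc +0.110/-0.110 → slack +0.956/-0.712; half-tol=0.110, Σhalf²=0.194386
  +E: nom +30.100 → Σnom=-26.900; wc +0.060/-0.171 → slack +1.016/-0.883; half-tol=0.116, Σhalf²=0.207727
  +F: nom +22.800 → Σnom=-4.100; wc +0.090/-0.180 → slack +1.106/-1.063; half-tol=0.135, Σhalf²=0.225952
  -G: nom -15.300 → Σnom=-19.400; wc +0.014/-0.014 → slack +1.120/-1.077; half-tol=0.014, Σhalf²=0.226148
Nominal = -19.400. Worst-case = [-19.400 - 1.077, -19.400 + 1.120] = [-20.477, -18.280]. RSS = √0.226148 = 0.476.

nominal=-19.400 wc=[-20.477,-18.280] rss=0.476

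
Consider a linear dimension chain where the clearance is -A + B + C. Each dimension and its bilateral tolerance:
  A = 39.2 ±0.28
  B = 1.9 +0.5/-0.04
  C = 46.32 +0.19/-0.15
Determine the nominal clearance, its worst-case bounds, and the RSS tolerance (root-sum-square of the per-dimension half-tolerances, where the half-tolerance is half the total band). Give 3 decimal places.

nominal=9.020 wc=[8.550,9.990] rss=0.424

Stack each dimension's contribution:
  -A: nom -39.200 → Σnom=-39.200; wc +0.280/-0.280 → slack +0.280/-0.280; half-tol=0.280, Σhalf²=0.078400
  +B: nom +1.900 → Σnom=-37.300; wc +0.500/-0.040 → slack +0.780/-0.320; half-tol=0.270, Σhalf²=0.151300
  +C: nom +46.320 → Σnom=9.020; wc +0.190/-0.150 → slack +0.970/-0.470; half-tol=0.170, Σhalf²=0.180200
Nominal = 9.020. Worst-case = [9.020 - 0.470, 9.020 + 0.970] = [8.550, 9.990]. RSS = √0.180200 = 0.424.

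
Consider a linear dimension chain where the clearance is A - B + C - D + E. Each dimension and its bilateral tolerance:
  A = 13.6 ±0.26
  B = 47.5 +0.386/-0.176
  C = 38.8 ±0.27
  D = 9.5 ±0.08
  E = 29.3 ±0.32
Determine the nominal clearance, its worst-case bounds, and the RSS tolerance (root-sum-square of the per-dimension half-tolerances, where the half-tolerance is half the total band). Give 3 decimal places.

Stack each dimension's contribution:
  +A: nom +13.600 → Σnom=13.600; wc +0.260/-0.260 → slack +0.260/-0.260; half-tol=0.260, Σhalf²=0.067600
  -B: nom -47.500 → Σnom=-33.900; wc +0.176/-0.386 → slack +0.436/-0.646; half-tol=0.281, Σhalf²=0.146561
  +C: nom +38.800 → Σnom=4.900; wc +0.270/-0.270 → slack +0.706/-0.916; half-tol=0.270, Σhalf²=0.219461
  -D: nom -9.500 → Σnom=-4.600; wc +0.080/-0.080 → slack +0.786/-0.996; half-tol=0.080, Σhalf²=0.225861
  +E: nom +29.300 → Σnom=24.700; wc +0.320/-0.320 → slack +1.106/-1.316; half-tol=0.320, Σhalf²=0.328261
Nominal = 24.700. Worst-case = [24.700 - 1.316, 24.700 + 1.106] = [23.384, 25.806]. RSS = √0.328261 = 0.573.

nominal=24.700 wc=[23.384,25.806] rss=0.573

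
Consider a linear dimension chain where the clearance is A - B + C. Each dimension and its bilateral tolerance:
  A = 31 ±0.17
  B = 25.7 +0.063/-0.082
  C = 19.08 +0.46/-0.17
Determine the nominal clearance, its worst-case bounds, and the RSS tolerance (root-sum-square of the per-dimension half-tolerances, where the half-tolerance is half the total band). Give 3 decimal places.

nominal=24.380 wc=[23.977,25.092] rss=0.365

Stack each dimension's contribution:
  +A: nom +31.000 → Σnom=31.000; wc +0.170/-0.170 → slack +0.170/-0.170; half-tol=0.170, Σhalf²=0.028900
  -B: nom -25.700 → Σnom=5.300; wc +0.082/-0.063 → slack +0.252/-0.233; half-tol=0.073, Σhalf²=0.034156
  +C: nom +19.080 → Σnom=24.380; wc +0.460/-0.170 → slack +0.712/-0.403; half-tol=0.315, Σhalf²=0.133381
Nominal = 24.380. Worst-case = [24.380 - 0.403, 24.380 + 0.712] = [23.977, 25.092]. RSS = √0.133381 = 0.365.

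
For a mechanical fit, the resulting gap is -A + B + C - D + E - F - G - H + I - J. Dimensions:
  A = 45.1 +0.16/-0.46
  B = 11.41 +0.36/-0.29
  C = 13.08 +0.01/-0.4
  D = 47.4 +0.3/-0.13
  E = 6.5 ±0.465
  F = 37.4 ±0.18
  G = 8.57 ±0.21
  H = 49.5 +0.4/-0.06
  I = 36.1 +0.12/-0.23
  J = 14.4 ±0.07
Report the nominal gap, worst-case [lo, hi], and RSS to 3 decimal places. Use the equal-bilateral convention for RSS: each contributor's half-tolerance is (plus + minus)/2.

nominal=-135.280 wc=[-137.985,-133.215] rss=0.819

Stack each dimension's contribution:
  -A: nom -45.100 → Σnom=-45.100; wc +0.460/-0.160 → slack +0.460/-0.160; half-tol=0.310, Σhalf²=0.096100
  +B: nom +11.410 → Σnom=-33.690; wc +0.360/-0.290 → slack +0.820/-0.450; half-tol=0.325, Σhalf²=0.201725
  +C: nom +13.080 → Σnom=-20.610; wc +0.010/-0.400 → slack +0.830/-0.850; half-tol=0.205, Σhalf²=0.243750
  -D: nom -47.400 → Σnom=-68.010; wc +0.130/-0.300 → slack +0.960/-1.150; half-tol=0.215, Σhalf²=0.289975
  +E: nom +6.500 → Σnom=-61.510; wc +0.465/-0.465 → slack +1.425/-1.615; half-tol=0.465, Σhalf²=0.506200
  -F: nom -37.400 → Σnom=-98.910; wc +0.180/-0.180 → slack +1.605/-1.795; half-tol=0.180, Σhalf²=0.538600
  -G: nom -8.570 → Σnom=-107.480; wc +0.210/-0.210 → slack +1.815/-2.005; half-tol=0.210, Σhalf²=0.582700
  -H: nom -49.500 → Σnom=-156.980; wc +0.060/-0.400 → slack +1.875/-2.405; half-tol=0.230, Σhalf²=0.635600
  +I: nom +36.100 → Σnom=-120.880; wc +0.120/-0.230 → slack +1.995/-2.635; half-tol=0.175, Σhalf²=0.666225
  -J: nom -14.400 → Σnom=-135.280; wc +0.070/-0.070 → slack +2.065/-2.705; half-tol=0.070, Σhalf²=0.671125
Nominal = -135.280. Worst-case = [-135.280 - 2.705, -135.280 + 2.065] = [-137.985, -133.215]. RSS = √0.671125 = 0.819.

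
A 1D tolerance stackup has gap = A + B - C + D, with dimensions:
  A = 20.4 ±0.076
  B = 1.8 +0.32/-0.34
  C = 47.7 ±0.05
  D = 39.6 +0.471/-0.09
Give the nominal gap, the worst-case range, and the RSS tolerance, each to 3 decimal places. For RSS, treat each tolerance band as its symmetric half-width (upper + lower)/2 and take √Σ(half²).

Stack each dimension's contribution:
  +A: nom +20.400 → Σnom=20.400; wc +0.076/-0.076 → slack +0.076/-0.076; half-tol=0.076, Σhalf²=0.005776
  +B: nom +1.800 → Σnom=22.200; wc +0.320/-0.340 → slack +0.396/-0.416; half-tol=0.330, Σhalf²=0.114676
  -C: nom -47.700 → Σnom=-25.500; wc +0.050/-0.050 → slack +0.446/-0.466; half-tol=0.050, Σhalf²=0.117176
  +D: nom +39.600 → Σnom=14.100; wc +0.471/-0.090 → slack +0.917/-0.556; half-tol=0.280, Σhalf²=0.195856
Nominal = 14.100. Worst-case = [14.100 - 0.556, 14.100 + 0.917] = [13.544, 15.017]. RSS = √0.195856 = 0.443.

nominal=14.100 wc=[13.544,15.017] rss=0.443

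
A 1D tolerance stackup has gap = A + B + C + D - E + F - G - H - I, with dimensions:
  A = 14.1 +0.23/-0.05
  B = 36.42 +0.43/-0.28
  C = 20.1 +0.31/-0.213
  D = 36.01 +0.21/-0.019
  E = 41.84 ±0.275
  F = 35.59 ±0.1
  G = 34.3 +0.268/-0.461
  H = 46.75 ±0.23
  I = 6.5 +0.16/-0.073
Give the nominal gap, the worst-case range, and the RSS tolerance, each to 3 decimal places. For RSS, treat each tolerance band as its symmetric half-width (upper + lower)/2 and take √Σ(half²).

Stack each dimension's contribution:
  +A: nom +14.100 → Σnom=14.100; wc +0.230/-0.050 → slack +0.230/-0.050; half-tol=0.140, Σhalf²=0.019600
  +B: nom +36.420 → Σnom=50.520; wc +0.430/-0.280 → slack +0.660/-0.330; half-tol=0.355, Σhalf²=0.145625
  +C: nom +20.100 → Σnom=70.620; wc +0.310/-0.213 → slack +0.970/-0.543; half-tol=0.262, Σhalf²=0.214007
  +D: nom +36.010 → Σnom=106.630; wc +0.210/-0.019 → slack +1.180/-0.562; half-tol=0.114, Σhalf²=0.227117
  -E: nom -41.840 → Σnom=64.790; wc +0.275/-0.275 → slack +1.455/-0.837; half-tol=0.275, Σhalf²=0.302743
  +F: nom +35.590 → Σnom=100.380; wc +0.100/-0.100 → slack +1.555/-0.937; half-tol=0.100, Σhalf²=0.312743
  -G: nom -34.300 → Σnom=66.080; wc +0.461/-0.268 → slack +2.016/-1.205; half-tol=0.365, Σhalf²=0.445603
  -H: nom -46.750 → Σnom=19.330; wc +0.230/-0.230 → slack +2.246/-1.435; half-tol=0.230, Σhalf²=0.498503
  -I: nom -6.500 → Σnom=12.830; wc +0.073/-0.160 → slack +2.319/-1.595; half-tol=0.116, Σhalf²=0.512075
Nominal = 12.830. Worst-case = [12.830 - 1.595, 12.830 + 2.319] = [11.235, 15.149]. RSS = √0.512075 = 0.716.

nominal=12.830 wc=[11.235,15.149] rss=0.716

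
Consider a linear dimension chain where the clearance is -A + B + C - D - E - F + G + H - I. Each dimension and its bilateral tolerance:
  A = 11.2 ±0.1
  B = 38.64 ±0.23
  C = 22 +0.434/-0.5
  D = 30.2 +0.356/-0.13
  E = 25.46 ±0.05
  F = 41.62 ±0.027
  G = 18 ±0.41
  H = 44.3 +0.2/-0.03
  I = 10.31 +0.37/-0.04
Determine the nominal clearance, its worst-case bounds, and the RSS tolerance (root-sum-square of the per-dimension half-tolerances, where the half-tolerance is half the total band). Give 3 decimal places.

Stack each dimension's contribution:
  -A: nom -11.200 → Σnom=-11.200; wc +0.100/-0.100 → slack +0.100/-0.100; half-tol=0.100, Σhalf²=0.010000
  +B: nom +38.640 → Σnom=27.440; wc +0.230/-0.230 → slack +0.330/-0.330; half-tol=0.230, Σhalf²=0.062900
  +C: nom +22.000 → Σnom=49.440; wc +0.434/-0.500 → slack +0.764/-0.830; half-tol=0.467, Σhalf²=0.280989
  -D: nom -30.200 → Σnom=19.240; wc +0.130/-0.356 → slack +0.894/-1.186; half-tol=0.243, Σhalf²=0.340038
  -E: nom -25.460 → Σnom=-6.220; wc +0.050/-0.050 → slack +0.944/-1.236; half-tol=0.050, Σhalf²=0.342538
  -F: nom -41.620 → Σnom=-47.840; wc +0.027/-0.027 → slack +0.971/-1.263; half-tol=0.027, Σhalf²=0.343267
  +G: nom +18.000 → Σnom=-29.840; wc +0.410/-0.410 → slack +1.381/-1.673; half-tol=0.410, Σhalf²=0.511367
  +H: nom +44.300 → Σnom=14.460; wc +0.200/-0.030 → slack +1.581/-1.703; half-tol=0.115, Σhalf²=0.524592
  -I: nom -10.310 → Σnom=4.150; wc +0.040/-0.370 → slack +1.621/-2.073; half-tol=0.205, Σhalf²=0.566617
Nominal = 4.150. Worst-case = [4.150 - 2.073, 4.150 + 1.621] = [2.077, 5.771]. RSS = √0.566617 = 0.753.

nominal=4.150 wc=[2.077,5.771] rss=0.753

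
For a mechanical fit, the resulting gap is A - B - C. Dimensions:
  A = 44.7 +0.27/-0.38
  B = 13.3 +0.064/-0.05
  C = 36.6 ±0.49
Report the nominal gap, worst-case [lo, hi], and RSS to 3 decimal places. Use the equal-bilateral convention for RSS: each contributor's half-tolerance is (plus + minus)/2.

Stack each dimension's contribution:
  +A: nom +44.700 → Σnom=44.700; wc +0.270/-0.380 → slack +0.270/-0.380; half-tol=0.325, Σhalf²=0.105625
  -B: nom -13.300 → Σnom=31.400; wc +0.050/-0.064 → slack +0.320/-0.444; half-tol=0.057, Σhalf²=0.108874
  -C: nom -36.600 → Σnom=-5.200; wc +0.490/-0.490 → slack +0.810/-0.934; half-tol=0.490, Σhalf²=0.348974
Nominal = -5.200. Worst-case = [-5.200 - 0.934, -5.200 + 0.810] = [-6.134, -4.390]. RSS = √0.348974 = 0.591.

nominal=-5.200 wc=[-6.134,-4.390] rss=0.591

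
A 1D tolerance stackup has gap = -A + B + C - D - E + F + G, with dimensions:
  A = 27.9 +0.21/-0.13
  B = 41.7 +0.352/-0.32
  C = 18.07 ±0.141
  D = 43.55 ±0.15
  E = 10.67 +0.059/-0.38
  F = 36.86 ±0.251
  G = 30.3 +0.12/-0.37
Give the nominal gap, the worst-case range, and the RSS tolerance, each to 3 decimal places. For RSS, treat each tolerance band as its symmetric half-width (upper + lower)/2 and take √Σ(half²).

Stack each dimension's contribution:
  -A: nom -27.900 → Σnom=-27.900; wc +0.130/-0.210 → slack +0.130/-0.210; half-tol=0.170, Σhalf²=0.028900
  +B: nom +41.700 → Σnom=13.800; wc +0.352/-0.320 → slack +0.482/-0.530; half-tol=0.336, Σhalf²=0.141796
  +C: nom +18.070 → Σnom=31.870; wc +0.141/-0.141 → slack +0.623/-0.671; half-tol=0.141, Σhalf²=0.161677
  -D: nom -43.550 → Σnom=-11.680; wc +0.150/-0.150 → slack +0.773/-0.821; half-tol=0.150, Σhalf²=0.184177
  -E: nom -10.670 → Σnom=-22.350; wc +0.380/-0.059 → slack +1.153/-0.880; half-tol=0.220, Σhalf²=0.232357
  +F: nom +36.860 → Σnom=14.510; wc +0.251/-0.251 → slack +1.404/-1.131; half-tol=0.251, Σhalf²=0.295358
  +G: nom +30.300 → Σnom=44.810; wc +0.120/-0.370 → slack +1.524/-1.501; half-tol=0.245, Σhalf²=0.355383
Nominal = 44.810. Worst-case = [44.810 - 1.501, 44.810 + 1.524] = [43.309, 46.334]. RSS = √0.355383 = 0.596.

nominal=44.810 wc=[43.309,46.334] rss=0.596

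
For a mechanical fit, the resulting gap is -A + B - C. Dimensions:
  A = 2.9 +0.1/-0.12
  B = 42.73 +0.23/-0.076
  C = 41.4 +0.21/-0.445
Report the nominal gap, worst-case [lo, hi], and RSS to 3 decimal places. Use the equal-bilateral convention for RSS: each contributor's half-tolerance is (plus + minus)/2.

Stack each dimension's contribution:
  -A: nom -2.900 → Σnom=-2.900; wc +0.120/-0.100 → slack +0.120/-0.100; half-tol=0.110, Σhalf²=0.012100
  +B: nom +42.730 → Σnom=39.830; wc +0.230/-0.076 → slack +0.350/-0.176; half-tol=0.153, Σhalf²=0.035509
  -C: nom -41.400 → Σnom=-1.570; wc +0.445/-0.210 → slack +0.795/-0.386; half-tol=0.328, Σhalf²=0.142765
Nominal = -1.570. Worst-case = [-1.570 - 0.386, -1.570 + 0.795] = [-1.956, -0.775]. RSS = √0.142765 = 0.378.

nominal=-1.570 wc=[-1.956,-0.775] rss=0.378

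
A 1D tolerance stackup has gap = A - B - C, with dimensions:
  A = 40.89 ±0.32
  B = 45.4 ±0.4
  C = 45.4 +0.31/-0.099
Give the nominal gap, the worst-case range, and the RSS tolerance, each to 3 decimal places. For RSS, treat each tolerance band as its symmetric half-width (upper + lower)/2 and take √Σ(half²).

Stack each dimension's contribution:
  +A: nom +40.890 → Σnom=40.890; wc +0.320/-0.320 → slack +0.320/-0.320; half-tol=0.320, Σhalf²=0.102400
  -B: nom -45.400 → Σnom=-4.510; wc +0.400/-0.400 → slack +0.720/-0.720; half-tol=0.400, Σhalf²=0.262400
  -C: nom -45.400 → Σnom=-49.910; wc +0.099/-0.310 → slack +0.819/-1.030; half-tol=0.205, Σhalf²=0.304220
Nominal = -49.910. Worst-case = [-49.910 - 1.030, -49.910 + 0.819] = [-50.940, -49.091]. RSS = √0.304220 = 0.552.

nominal=-49.910 wc=[-50.940,-49.091] rss=0.552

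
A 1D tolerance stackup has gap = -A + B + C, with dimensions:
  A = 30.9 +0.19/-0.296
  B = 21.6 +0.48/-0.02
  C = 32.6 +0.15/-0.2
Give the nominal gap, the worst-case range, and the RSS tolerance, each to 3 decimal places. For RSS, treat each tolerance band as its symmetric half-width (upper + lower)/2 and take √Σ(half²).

Stack each dimension's contribution:
  -A: nom -30.900 → Σnom=-30.900; wc +0.296/-0.190 → slack +0.296/-0.190; half-tol=0.243, Σhalf²=0.059049
  +B: nom +21.600 → Σnom=-9.300; wc +0.480/-0.020 → slack +0.776/-0.210; half-tol=0.250, Σhalf²=0.121549
  +C: nom +32.600 → Σnom=23.300; wc +0.150/-0.200 → slack +0.926/-0.410; half-tol=0.175, Σhalf²=0.152174
Nominal = 23.300. Worst-case = [23.300 - 0.410, 23.300 + 0.926] = [22.890, 24.226]. RSS = √0.152174 = 0.390.

nominal=23.300 wc=[22.890,24.226] rss=0.390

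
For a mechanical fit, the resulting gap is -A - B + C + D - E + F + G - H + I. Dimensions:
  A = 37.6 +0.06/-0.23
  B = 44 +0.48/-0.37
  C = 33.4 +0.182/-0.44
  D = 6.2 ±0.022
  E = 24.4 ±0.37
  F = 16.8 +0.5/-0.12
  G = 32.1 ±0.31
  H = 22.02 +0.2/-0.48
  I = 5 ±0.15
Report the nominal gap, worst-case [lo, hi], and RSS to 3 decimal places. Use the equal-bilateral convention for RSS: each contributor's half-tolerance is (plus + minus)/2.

Stack each dimension's contribution:
  -A: nom -37.600 → Σnom=-37.600; wc +0.230/-0.060 → slack +0.230/-0.060; half-tol=0.145, Σhalf²=0.021025
  -B: nom -44.000 → Σnom=-81.600; wc +0.370/-0.480 → slack +0.600/-0.540; half-tol=0.425, Σhalf²=0.201650
  +C: nom +33.400 → Σnom=-48.200; wc +0.182/-0.440 → slack +0.782/-0.980; half-tol=0.311, Σhalf²=0.298371
  +D: nom +6.200 → Σnom=-42.000; wc +0.022/-0.022 → slack +0.804/-1.002; half-tol=0.022, Σhalf²=0.298855
  -E: nom -24.400 → Σnom=-66.400; wc +0.370/-0.370 → slack +1.174/-1.372; half-tol=0.370, Σhalf²=0.435755
  +F: nom +16.800 → Σnom=-49.600; wc +0.500/-0.120 → slack +1.674/-1.492; half-tol=0.310, Σhalf²=0.531855
  +G: nom +32.100 → Σnom=-17.500; wc +0.310/-0.310 → slack +1.984/-1.802; half-tol=0.310, Σhalf²=0.627955
  -H: nom -22.020 → Σnom=-39.520; wc +0.480/-0.200 → slack +2.464/-2.002; half-tol=0.340, Σhalf²=0.743555
  +I: nom +5.000 → Σnom=-34.520; wc +0.150/-0.150 → slack +2.614/-2.152; half-tol=0.150, Σhalf²=0.766055
Nominal = -34.520. Worst-case = [-34.520 - 2.152, -34.520 + 2.614] = [-36.672, -31.906]. RSS = √0.766055 = 0.875.

nominal=-34.520 wc=[-36.672,-31.906] rss=0.875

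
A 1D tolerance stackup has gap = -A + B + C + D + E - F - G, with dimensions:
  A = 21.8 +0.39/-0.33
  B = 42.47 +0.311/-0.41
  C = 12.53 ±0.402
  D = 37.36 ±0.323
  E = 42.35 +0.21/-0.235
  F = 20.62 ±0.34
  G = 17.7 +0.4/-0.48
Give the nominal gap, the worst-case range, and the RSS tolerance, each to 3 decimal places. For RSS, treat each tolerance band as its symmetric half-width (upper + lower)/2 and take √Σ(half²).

nominal=74.590 wc=[72.090,76.986] rss=0.940

Stack each dimension's contribution:
  -A: nom -21.800 → Σnom=-21.800; wc +0.330/-0.390 → slack +0.330/-0.390; half-tol=0.360, Σhalf²=0.129600
  +B: nom +42.470 → Σnom=20.670; wc +0.311/-0.410 → slack +0.641/-0.800; half-tol=0.360, Σhalf²=0.259560
  +C: nom +12.530 → Σnom=33.200; wc +0.402/-0.402 → slack +1.043/-1.202; half-tol=0.402, Σhalf²=0.421164
  +D: nom +37.360 → Σnom=70.560; wc +0.323/-0.323 → slack +1.366/-1.525; half-tol=0.323, Σhalf²=0.525493
  +E: nom +42.350 → Σnom=112.910; wc +0.210/-0.235 → slack +1.576/-1.760; half-tol=0.222, Σhalf²=0.574999
  -F: nom -20.620 → Σnom=92.290; wc +0.340/-0.340 → slack +1.916/-2.100; half-tol=0.340, Σhalf²=0.690600
  -G: nom -17.700 → Σnom=74.590; wc +0.480/-0.400 → slack +2.396/-2.500; half-tol=0.440, Σhalf²=0.884200
Nominal = 74.590. Worst-case = [74.590 - 2.500, 74.590 + 2.396] = [72.090, 76.986]. RSS = √0.884200 = 0.940.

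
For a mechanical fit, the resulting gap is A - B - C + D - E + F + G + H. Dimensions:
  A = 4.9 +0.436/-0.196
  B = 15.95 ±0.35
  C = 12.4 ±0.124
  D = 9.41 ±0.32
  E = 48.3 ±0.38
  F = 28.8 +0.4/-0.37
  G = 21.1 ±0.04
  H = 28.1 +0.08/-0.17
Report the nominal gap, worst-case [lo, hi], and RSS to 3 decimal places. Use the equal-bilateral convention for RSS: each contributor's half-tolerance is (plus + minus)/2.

Stack each dimension's contribution:
  +A: nom +4.900 → Σnom=4.900; wc +0.436/-0.196 → slack +0.436/-0.196; half-tol=0.316, Σhalf²=0.099856
  -B: nom -15.950 → Σnom=-11.050; wc +0.350/-0.350 → slack +0.786/-0.546; half-tol=0.350, Σhalf²=0.222356
  -C: nom -12.400 → Σnom=-23.450; wc +0.124/-0.124 → slack +0.910/-0.670; half-tol=0.124, Σhalf²=0.237732
  +D: nom +9.410 → Σnom=-14.040; wc +0.320/-0.320 → slack +1.230/-0.990; half-tol=0.320, Σhalf²=0.340132
  -E: nom -48.300 → Σnom=-62.340; wc +0.380/-0.380 → slack +1.610/-1.370; half-tol=0.380, Σhalf²=0.484532
  +F: nom +28.800 → Σnom=-33.540; wc +0.400/-0.370 → slack +2.010/-1.740; half-tol=0.385, Σhalf²=0.632757
  +G: nom +21.100 → Σnom=-12.440; wc +0.040/-0.040 → slack +2.050/-1.780; half-tol=0.040, Σhalf²=0.634357
  +H: nom +28.100 → Σnom=15.660; wc +0.080/-0.170 → slack +2.130/-1.950; half-tol=0.125, Σhalf²=0.649982
Nominal = 15.660. Worst-case = [15.660 - 1.950, 15.660 + 2.130] = [13.710, 17.790]. RSS = √0.649982 = 0.806.

nominal=15.660 wc=[13.710,17.790] rss=0.806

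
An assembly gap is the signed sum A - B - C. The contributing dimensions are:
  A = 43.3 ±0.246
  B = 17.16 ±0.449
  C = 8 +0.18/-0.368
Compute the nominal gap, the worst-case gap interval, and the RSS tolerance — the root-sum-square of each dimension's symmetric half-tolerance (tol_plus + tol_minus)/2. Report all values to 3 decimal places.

nominal=18.140 wc=[17.265,19.203] rss=0.581

Stack each dimension's contribution:
  +A: nom +43.300 → Σnom=43.300; wc +0.246/-0.246 → slack +0.246/-0.246; half-tol=0.246, Σhalf²=0.060516
  -B: nom -17.160 → Σnom=26.140; wc +0.449/-0.449 → slack +0.695/-0.695; half-tol=0.449, Σhalf²=0.262117
  -C: nom -8.000 → Σnom=18.140; wc +0.368/-0.180 → slack +1.063/-0.875; half-tol=0.274, Σhalf²=0.337193
Nominal = 18.140. Worst-case = [18.140 - 0.875, 18.140 + 1.063] = [17.265, 19.203]. RSS = √0.337193 = 0.581.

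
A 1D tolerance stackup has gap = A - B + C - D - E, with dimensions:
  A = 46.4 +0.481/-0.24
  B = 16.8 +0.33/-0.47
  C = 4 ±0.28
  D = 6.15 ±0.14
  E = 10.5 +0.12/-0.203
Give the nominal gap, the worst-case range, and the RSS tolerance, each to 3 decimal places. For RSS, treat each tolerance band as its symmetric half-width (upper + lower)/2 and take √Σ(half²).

nominal=16.950 wc=[15.840,18.524] rss=0.643

Stack each dimension's contribution:
  +A: nom +46.400 → Σnom=46.400; wc +0.481/-0.240 → slack +0.481/-0.240; half-tol=0.360, Σhalf²=0.129960
  -B: nom -16.800 → Σnom=29.600; wc +0.470/-0.330 → slack +0.951/-0.570; half-tol=0.400, Σhalf²=0.289960
  +C: nom +4.000 → Σnom=33.600; wc +0.280/-0.280 → slack +1.231/-0.850; half-tol=0.280, Σhalf²=0.368360
  -D: nom -6.150 → Σnom=27.450; wc +0.140/-0.140 → slack +1.371/-0.990; half-tol=0.140, Σhalf²=0.387960
  -E: nom -10.500 → Σnom=16.950; wc +0.203/-0.120 → slack +1.574/-1.110; half-tol=0.162, Σhalf²=0.414043
Nominal = 16.950. Worst-case = [16.950 - 1.110, 16.950 + 1.574] = [15.840, 18.524]. RSS = √0.414043 = 0.643.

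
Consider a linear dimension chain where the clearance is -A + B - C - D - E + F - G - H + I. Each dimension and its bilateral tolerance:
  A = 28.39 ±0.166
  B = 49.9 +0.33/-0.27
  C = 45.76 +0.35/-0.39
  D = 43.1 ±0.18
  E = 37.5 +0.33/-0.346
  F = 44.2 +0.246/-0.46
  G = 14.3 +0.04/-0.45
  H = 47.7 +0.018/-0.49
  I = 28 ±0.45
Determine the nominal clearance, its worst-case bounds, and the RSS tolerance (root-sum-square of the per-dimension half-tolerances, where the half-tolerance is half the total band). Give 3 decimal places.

nominal=-94.650 wc=[-96.914,-91.602] rss=0.923

Stack each dimension's contribution:
  -A: nom -28.390 → Σnom=-28.390; wc +0.166/-0.166 → slack +0.166/-0.166; half-tol=0.166, Σhalf²=0.027556
  +B: nom +49.900 → Σnom=21.510; wc +0.330/-0.270 → slack +0.496/-0.436; half-tol=0.300, Σhalf²=0.117556
  -C: nom -45.760 → Σnom=-24.250; wc +0.390/-0.350 → slack +0.886/-0.786; half-tol=0.370, Σhalf²=0.254456
  -D: nom -43.100 → Σnom=-67.350; wc +0.180/-0.180 → slack +1.066/-0.966; half-tol=0.180, Σhalf²=0.286856
  -E: nom -37.500 → Σnom=-104.850; wc +0.346/-0.330 → slack +1.412/-1.296; half-tol=0.338, Σhalf²=0.401100
  +F: nom +44.200 → Σnom=-60.650; wc +0.246/-0.460 → slack +1.658/-1.756; half-tol=0.353, Σhalf²=0.525709
  -G: nom -14.300 → Σnom=-74.950; wc +0.450/-0.040 → slack +2.108/-1.796; half-tol=0.245, Σhalf²=0.585734
  -H: nom -47.700 → Σnom=-122.650; wc +0.490/-0.018 → slack +2.598/-1.814; half-tol=0.254, Σhalf²=0.650250
  +I: nom +28.000 → Σnom=-94.650; wc +0.450/-0.450 → slack +3.048/-2.264; half-tol=0.450, Σhalf²=0.852750
Nominal = -94.650. Worst-case = [-94.650 - 2.264, -94.650 + 3.048] = [-96.914, -91.602]. RSS = √0.852750 = 0.923.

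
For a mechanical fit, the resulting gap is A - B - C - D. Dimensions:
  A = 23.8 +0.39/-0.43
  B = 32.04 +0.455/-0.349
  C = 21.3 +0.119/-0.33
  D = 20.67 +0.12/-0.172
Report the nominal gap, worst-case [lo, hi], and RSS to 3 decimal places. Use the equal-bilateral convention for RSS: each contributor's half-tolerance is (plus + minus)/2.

nominal=-50.210 wc=[-51.334,-48.969] rss=0.634

Stack each dimension's contribution:
  +A: nom +23.800 → Σnom=23.800; wc +0.390/-0.430 → slack +0.390/-0.430; half-tol=0.410, Σhalf²=0.168100
  -B: nom -32.040 → Σnom=-8.240; wc +0.349/-0.455 → slack +0.739/-0.885; half-tol=0.402, Σhalf²=0.329704
  -C: nom -21.300 → Σnom=-29.540; wc +0.330/-0.119 → slack +1.069/-1.004; half-tol=0.225, Σhalf²=0.380104
  -D: nom -20.670 → Σnom=-50.210; wc +0.172/-0.120 → slack +1.241/-1.124; half-tol=0.146, Σhalf²=0.401420
Nominal = -50.210. Worst-case = [-50.210 - 1.124, -50.210 + 1.241] = [-51.334, -48.969]. RSS = √0.401420 = 0.634.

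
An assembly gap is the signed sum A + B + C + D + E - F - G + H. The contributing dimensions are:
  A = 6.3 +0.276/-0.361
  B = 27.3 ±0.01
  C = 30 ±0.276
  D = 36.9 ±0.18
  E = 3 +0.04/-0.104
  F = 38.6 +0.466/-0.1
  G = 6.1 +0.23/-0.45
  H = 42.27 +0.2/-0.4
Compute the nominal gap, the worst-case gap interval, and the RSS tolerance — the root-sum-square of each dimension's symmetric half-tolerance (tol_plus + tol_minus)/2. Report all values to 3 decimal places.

Stack each dimension's contribution:
  +A: nom +6.300 → Σnom=6.300; wc +0.276/-0.361 → slack +0.276/-0.361; half-tol=0.319, Σhalf²=0.101442
  +B: nom +27.300 → Σnom=33.600; wc +0.010/-0.010 → slack +0.286/-0.371; half-tol=0.010, Σhalf²=0.101542
  +C: nom +30.000 → Σnom=63.600; wc +0.276/-0.276 → slack +0.562/-0.647; half-tol=0.276, Σhalf²=0.177718
  +D: nom +36.900 → Σnom=100.500; wc +0.180/-0.180 → slack +0.742/-0.827; half-tol=0.180, Σhalf²=0.210118
  +E: nom +3.000 → Σnom=103.500; wc +0.040/-0.104 → slack +0.782/-0.931; half-tol=0.072, Σhalf²=0.215302
  -F: nom -38.600 → Σnom=64.900; wc +0.100/-0.466 → slack +0.882/-1.397; half-tol=0.283, Σhalf²=0.295391
  -G: nom -6.100 → Σnom=58.800; wc +0.450/-0.230 → slack +1.332/-1.627; half-tol=0.340, Σhalf²=0.410991
  +H: nom +42.270 → Σnom=101.070; wc +0.200/-0.400 → slack +1.532/-2.027; half-tol=0.300, Σhalf²=0.500991
Nominal = 101.070. Worst-case = [101.070 - 2.027, 101.070 + 1.532] = [99.043, 102.602]. RSS = √0.500991 = 0.708.

nominal=101.070 wc=[99.043,102.602] rss=0.708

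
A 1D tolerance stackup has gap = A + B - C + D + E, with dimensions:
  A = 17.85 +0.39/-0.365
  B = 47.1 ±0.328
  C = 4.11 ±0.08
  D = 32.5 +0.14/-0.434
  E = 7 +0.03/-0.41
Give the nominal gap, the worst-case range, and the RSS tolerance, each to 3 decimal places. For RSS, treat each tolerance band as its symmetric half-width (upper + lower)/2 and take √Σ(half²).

Stack each dimension's contribution:
  +A: nom +17.850 → Σnom=17.850; wc +0.390/-0.365 → slack +0.390/-0.365; half-tol=0.378, Σhalf²=0.142506
  +B: nom +47.100 → Σnom=64.950; wc +0.328/-0.328 → slack +0.718/-0.693; half-tol=0.328, Σhalf²=0.250090
  -C: nom -4.110 → Σnom=60.840; wc +0.080/-0.080 → slack +0.798/-0.773; half-tol=0.080, Σhalf²=0.256490
  +D: nom +32.500 → Σnom=93.340; wc +0.140/-0.434 → slack +0.938/-1.207; half-tol=0.287, Σhalf²=0.338859
  +E: nom +7.000 → Σnom=100.340; wc +0.030/-0.410 → slack +0.968/-1.617; half-tol=0.220, Σhalf²=0.387259
Nominal = 100.340. Worst-case = [100.340 - 1.617, 100.340 + 0.968] = [98.723, 101.308]. RSS = √0.387259 = 0.622.

nominal=100.340 wc=[98.723,101.308] rss=0.622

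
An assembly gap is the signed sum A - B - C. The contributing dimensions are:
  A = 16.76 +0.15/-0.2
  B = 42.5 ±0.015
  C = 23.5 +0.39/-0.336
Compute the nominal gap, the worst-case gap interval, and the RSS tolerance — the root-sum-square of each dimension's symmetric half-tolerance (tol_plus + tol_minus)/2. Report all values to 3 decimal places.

nominal=-49.240 wc=[-49.845,-48.739] rss=0.403

Stack each dimension's contribution:
  +A: nom +16.760 → Σnom=16.760; wc +0.150/-0.200 → slack +0.150/-0.200; half-tol=0.175, Σhalf²=0.030625
  -B: nom -42.500 → Σnom=-25.740; wc +0.015/-0.015 → slack +0.165/-0.215; half-tol=0.015, Σhalf²=0.030850
  -C: nom -23.500 → Σnom=-49.240; wc +0.336/-0.390 → slack +0.501/-0.605; half-tol=0.363, Σhalf²=0.162619
Nominal = -49.240. Worst-case = [-49.240 - 0.605, -49.240 + 0.501] = [-49.845, -48.739]. RSS = √0.162619 = 0.403.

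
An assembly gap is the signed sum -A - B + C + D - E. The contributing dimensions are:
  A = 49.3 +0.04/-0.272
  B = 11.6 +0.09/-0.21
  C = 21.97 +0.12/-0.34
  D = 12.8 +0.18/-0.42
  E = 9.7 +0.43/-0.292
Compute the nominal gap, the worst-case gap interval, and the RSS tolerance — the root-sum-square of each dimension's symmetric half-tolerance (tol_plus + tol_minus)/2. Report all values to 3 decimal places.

nominal=-35.830 wc=[-37.150,-34.756] rss=0.566

Stack each dimension's contribution:
  -A: nom -49.300 → Σnom=-49.300; wc +0.272/-0.040 → slack +0.272/-0.040; half-tol=0.156, Σhalf²=0.024336
  -B: nom -11.600 → Σnom=-60.900; wc +0.210/-0.090 → slack +0.482/-0.130; half-tol=0.150, Σhalf²=0.046836
  +C: nom +21.970 → Σnom=-38.930; wc +0.120/-0.340 → slack +0.602/-0.470; half-tol=0.230, Σhalf²=0.099736
  +D: nom +12.800 → Σnom=-26.130; wc +0.180/-0.420 → slack +0.782/-0.890; half-tol=0.300, Σhalf²=0.189736
  -E: nom -9.700 → Σnom=-35.830; wc +0.292/-0.430 → slack +1.074/-1.320; half-tol=0.361, Σhalf²=0.320057
Nominal = -35.830. Worst-case = [-35.830 - 1.320, -35.830 + 1.074] = [-37.150, -34.756]. RSS = √0.320057 = 0.566.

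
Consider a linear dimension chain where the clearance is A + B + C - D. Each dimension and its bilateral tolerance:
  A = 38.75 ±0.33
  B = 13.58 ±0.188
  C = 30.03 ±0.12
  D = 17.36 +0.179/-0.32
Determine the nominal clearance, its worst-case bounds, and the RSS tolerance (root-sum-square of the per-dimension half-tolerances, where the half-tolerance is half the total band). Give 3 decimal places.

nominal=65.000 wc=[64.183,65.958] rss=0.470

Stack each dimension's contribution:
  +A: nom +38.750 → Σnom=38.750; wc +0.330/-0.330 → slack +0.330/-0.330; half-tol=0.330, Σhalf²=0.108900
  +B: nom +13.580 → Σnom=52.330; wc +0.188/-0.188 → slack +0.518/-0.518; half-tol=0.188, Σhalf²=0.144244
  +C: nom +30.030 → Σnom=82.360; wc +0.120/-0.120 → slack +0.638/-0.638; half-tol=0.120, Σhalf²=0.158644
  -D: nom -17.360 → Σnom=65.000; wc +0.320/-0.179 → slack +0.958/-0.817; half-tol=0.249, Σhalf²=0.220894
Nominal = 65.000. Worst-case = [65.000 - 0.817, 65.000 + 0.958] = [64.183, 65.958]. RSS = √0.220894 = 0.470.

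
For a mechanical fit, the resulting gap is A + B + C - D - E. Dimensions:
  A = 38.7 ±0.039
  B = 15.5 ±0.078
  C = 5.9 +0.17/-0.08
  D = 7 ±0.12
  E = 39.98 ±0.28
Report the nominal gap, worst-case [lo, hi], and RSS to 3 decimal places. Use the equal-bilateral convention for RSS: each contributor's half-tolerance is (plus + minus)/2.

nominal=13.120 wc=[12.523,13.807] rss=0.341

Stack each dimension's contribution:
  +A: nom +38.700 → Σnom=38.700; wc +0.039/-0.039 → slack +0.039/-0.039; half-tol=0.039, Σhalf²=0.001521
  +B: nom +15.500 → Σnom=54.200; wc +0.078/-0.078 → slack +0.117/-0.117; half-tol=0.078, Σhalf²=0.007605
  +C: nom +5.900 → Σnom=60.100; wc +0.170/-0.080 → slack +0.287/-0.197; half-tol=0.125, Σhalf²=0.023230
  -D: nom -7.000 → Σnom=53.100; wc +0.120/-0.120 → slack +0.407/-0.317; half-tol=0.120, Σhalf²=0.037630
  -E: nom -39.980 → Σnom=13.120; wc +0.280/-0.280 → slack +0.687/-0.597; half-tol=0.280, Σhalf²=0.116030
Nominal = 13.120. Worst-case = [13.120 - 0.597, 13.120 + 0.687] = [12.523, 13.807]. RSS = √0.116030 = 0.341.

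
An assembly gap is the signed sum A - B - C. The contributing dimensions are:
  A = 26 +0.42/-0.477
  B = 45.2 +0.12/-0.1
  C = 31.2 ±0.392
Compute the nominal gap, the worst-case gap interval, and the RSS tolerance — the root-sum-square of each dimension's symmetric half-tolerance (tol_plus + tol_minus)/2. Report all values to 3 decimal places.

Stack each dimension's contribution:
  +A: nom +26.000 → Σnom=26.000; wc +0.420/-0.477 → slack +0.420/-0.477; half-tol=0.449, Σhalf²=0.201152
  -B: nom -45.200 → Σnom=-19.200; wc +0.100/-0.120 → slack +0.520/-0.597; half-tol=0.110, Σhalf²=0.213252
  -C: nom -31.200 → Σnom=-50.400; wc +0.392/-0.392 → slack +0.912/-0.989; half-tol=0.392, Σhalf²=0.366916
Nominal = -50.400. Worst-case = [-50.400 - 0.989, -50.400 + 0.912] = [-51.389, -49.488]. RSS = √0.366916 = 0.606.

nominal=-50.400 wc=[-51.389,-49.488] rss=0.606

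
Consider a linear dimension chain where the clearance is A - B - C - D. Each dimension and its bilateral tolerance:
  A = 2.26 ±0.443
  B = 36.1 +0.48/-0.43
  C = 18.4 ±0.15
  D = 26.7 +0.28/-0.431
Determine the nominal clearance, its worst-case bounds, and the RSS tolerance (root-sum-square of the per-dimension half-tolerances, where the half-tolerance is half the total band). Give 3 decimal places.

Stack each dimension's contribution:
  +A: nom +2.260 → Σnom=2.260; wc +0.443/-0.443 → slack +0.443/-0.443; half-tol=0.443, Σhalf²=0.196249
  -B: nom -36.100 → Σnom=-33.840; wc +0.430/-0.480 → slack +0.873/-0.923; half-tol=0.455, Σhalf²=0.403274
  -C: nom -18.400 → Σnom=-52.240; wc +0.150/-0.150 → slack +1.023/-1.073; half-tol=0.150, Σhalf²=0.425774
  -D: nom -26.700 → Σnom=-78.940; wc +0.431/-0.280 → slack +1.454/-1.353; half-tol=0.356, Σhalf²=0.552154
Nominal = -78.940. Worst-case = [-78.940 - 1.353, -78.940 + 1.454] = [-80.293, -77.486]. RSS = √0.552154 = 0.743.

nominal=-78.940 wc=[-80.293,-77.486] rss=0.743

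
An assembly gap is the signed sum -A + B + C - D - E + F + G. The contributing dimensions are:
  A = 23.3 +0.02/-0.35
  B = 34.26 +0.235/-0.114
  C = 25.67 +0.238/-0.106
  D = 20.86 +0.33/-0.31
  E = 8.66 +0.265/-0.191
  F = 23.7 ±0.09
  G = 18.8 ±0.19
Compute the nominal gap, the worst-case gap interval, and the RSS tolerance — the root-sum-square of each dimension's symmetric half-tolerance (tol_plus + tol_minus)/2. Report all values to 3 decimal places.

nominal=49.610 wc=[48.495,51.214] rss=0.541

Stack each dimension's contribution:
  -A: nom -23.300 → Σnom=-23.300; wc +0.350/-0.020 → slack +0.350/-0.020; half-tol=0.185, Σhalf²=0.034225
  +B: nom +34.260 → Σnom=10.960; wc +0.235/-0.114 → slack +0.585/-0.134; half-tol=0.174, Σhalf²=0.064675
  +C: nom +25.670 → Σnom=36.630; wc +0.238/-0.106 → slack +0.823/-0.240; half-tol=0.172, Σhalf²=0.094259
  -D: nom -20.860 → Σnom=15.770; wc +0.310/-0.330 → slack +1.133/-0.570; half-tol=0.320, Σhalf²=0.196659
  -E: nom -8.660 → Σnom=7.110; wc +0.191/-0.265 → slack +1.324/-0.835; half-tol=0.228, Σhalf²=0.248643
  +F: nom +23.700 → Σnom=30.810; wc +0.090/-0.090 → slack +1.414/-0.925; half-tol=0.090, Σhalf²=0.256743
  +G: nom +18.800 → Σnom=49.610; wc +0.190/-0.190 → slack +1.604/-1.115; half-tol=0.190, Σhalf²=0.292843
Nominal = 49.610. Worst-case = [49.610 - 1.115, 49.610 + 1.604] = [48.495, 51.214]. RSS = √0.292843 = 0.541.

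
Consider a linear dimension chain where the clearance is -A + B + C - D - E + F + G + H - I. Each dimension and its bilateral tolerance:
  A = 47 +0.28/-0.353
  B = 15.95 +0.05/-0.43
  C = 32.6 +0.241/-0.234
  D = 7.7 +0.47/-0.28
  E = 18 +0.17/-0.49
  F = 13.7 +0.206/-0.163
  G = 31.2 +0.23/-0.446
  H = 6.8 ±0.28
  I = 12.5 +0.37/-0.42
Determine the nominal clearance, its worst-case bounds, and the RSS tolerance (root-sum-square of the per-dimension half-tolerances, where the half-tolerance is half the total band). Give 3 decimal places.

Stack each dimension's contribution:
  -A: nom -47.000 → Σnom=-47.000; wc +0.353/-0.280 → slack +0.353/-0.280; half-tol=0.317, Σhalf²=0.100172
  +B: nom +15.950 → Σnom=-31.050; wc +0.050/-0.430 → slack +0.403/-0.710; half-tol=0.240, Σhalf²=0.157772
  +C: nom +32.600 → Σnom=1.550; wc +0.241/-0.234 → slack +0.644/-0.944; half-tol=0.237, Σhalf²=0.214178
  -D: nom -7.700 → Σnom=-6.150; wc +0.280/-0.470 → slack +0.924/-1.414; half-tol=0.375, Σhalf²=0.354803
  -E: nom -18.000 → Σnom=-24.150; wc +0.490/-0.170 → slack +1.414/-1.584; half-tol=0.330, Σhalf²=0.463703
  +F: nom +13.700 → Σnom=-10.450; wc +0.206/-0.163 → slack +1.620/-1.747; half-tol=0.184, Σhalf²=0.497744
  +G: nom +31.200 → Σnom=20.750; wc +0.230/-0.446 → slack +1.850/-2.193; half-tol=0.338, Σhalf²=0.611988
  +H: nom +6.800 → Σnom=27.550; wc +0.280/-0.280 → slack +2.130/-2.473; half-tol=0.280, Σhalf²=0.690388
  -I: nom -12.500 → Σnom=15.050; wc +0.420/-0.370 → slack +2.550/-2.843; half-tol=0.395, Σhalf²=0.846413
Nominal = 15.050. Worst-case = [15.050 - 2.843, 15.050 + 2.550] = [12.207, 17.600]. RSS = √0.846413 = 0.920.

nominal=15.050 wc=[12.207,17.600] rss=0.920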